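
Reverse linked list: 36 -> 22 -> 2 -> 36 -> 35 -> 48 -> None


Step 1: curr=36, set curr.next=prev(None) | reversed so far: 36
Step 2: curr=22, set curr.next=prev(36) | reversed so far: 22 -> 36
Step 3: curr=2, set curr.next=prev(22) | reversed so far: 2 -> 22 -> 36
Step 4: curr=36, set curr.next=prev(2) | reversed so far: 36 -> 2 -> 22 -> 36
Step 5: curr=35, set curr.next=prev(36) | reversed so far: 35 -> 36 -> 2 -> 22 -> 36
Step 6: curr=48, set curr.next=prev(35) | reversed so far: 48 -> 35 -> 36 -> 2 -> 22 -> 36

48 -> 35 -> 36 -> 2 -> 22 -> 36 -> None


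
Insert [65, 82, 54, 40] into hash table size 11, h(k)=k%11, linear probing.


Insert 65: h=10 -> slot 10
Insert 82: h=5 -> slot 5
Insert 54: h=10, 1 probes -> slot 0
Insert 40: h=7 -> slot 7

Table: [54, None, None, None, None, 82, None, 40, None, None, 65]


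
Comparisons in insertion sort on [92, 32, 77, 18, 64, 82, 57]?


Algorithm: insertion sort
Input: [92, 32, 77, 18, 64, 82, 57]
Sorted: [18, 32, 57, 64, 77, 82, 92]

16


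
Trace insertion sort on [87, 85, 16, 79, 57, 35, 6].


Initial: [87, 85, 16, 79, 57, 35, 6]
Insert 85: [85, 87, 16, 79, 57, 35, 6]
Insert 16: [16, 85, 87, 79, 57, 35, 6]
Insert 79: [16, 79, 85, 87, 57, 35, 6]
Insert 57: [16, 57, 79, 85, 87, 35, 6]
Insert 35: [16, 35, 57, 79, 85, 87, 6]
Insert 6: [6, 16, 35, 57, 79, 85, 87]

Sorted: [6, 16, 35, 57, 79, 85, 87]


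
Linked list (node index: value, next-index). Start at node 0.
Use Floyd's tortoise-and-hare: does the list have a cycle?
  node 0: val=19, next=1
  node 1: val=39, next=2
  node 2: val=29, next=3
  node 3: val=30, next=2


Floyd's tortoise (slow, +1) and hare (fast, +2):
  init: slow=0, fast=0
  step 1: slow=1, fast=2
  step 2: slow=2, fast=2
  slow == fast at node 2: cycle detected

Cycle: yes


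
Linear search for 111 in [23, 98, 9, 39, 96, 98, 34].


i=0: 23!=111
i=1: 98!=111
i=2: 9!=111
i=3: 39!=111
i=4: 96!=111
i=5: 98!=111
i=6: 34!=111

Not found, 7 comps


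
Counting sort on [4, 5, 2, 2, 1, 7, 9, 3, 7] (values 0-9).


Input: [4, 5, 2, 2, 1, 7, 9, 3, 7]
Counts: [0, 1, 2, 1, 1, 1, 0, 2, 0, 1]

Sorted: [1, 2, 2, 3, 4, 5, 7, 7, 9]


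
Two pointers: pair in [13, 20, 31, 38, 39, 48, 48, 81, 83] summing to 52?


lo=0(13)+hi=8(83)=96
lo=0(13)+hi=7(81)=94
lo=0(13)+hi=6(48)=61
lo=0(13)+hi=5(48)=61
lo=0(13)+hi=4(39)=52

Yes: 13+39=52


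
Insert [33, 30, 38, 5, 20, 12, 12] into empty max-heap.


Insert 33: [33]
Insert 30: [33, 30]
Insert 38: [38, 30, 33]
Insert 5: [38, 30, 33, 5]
Insert 20: [38, 30, 33, 5, 20]
Insert 12: [38, 30, 33, 5, 20, 12]
Insert 12: [38, 30, 33, 5, 20, 12, 12]

Final heap: [38, 30, 33, 5, 20, 12, 12]


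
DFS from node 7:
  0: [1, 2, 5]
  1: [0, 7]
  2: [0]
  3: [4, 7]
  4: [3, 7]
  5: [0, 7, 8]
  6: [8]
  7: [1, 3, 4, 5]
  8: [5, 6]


Visit 7, push [5, 4, 3, 1]
Visit 1, push [0]
Visit 0, push [5, 2]
Visit 2, push []
Visit 5, push [8]
Visit 8, push [6]
Visit 6, push []
Visit 3, push [4]
Visit 4, push []

DFS order: [7, 1, 0, 2, 5, 8, 6, 3, 4]


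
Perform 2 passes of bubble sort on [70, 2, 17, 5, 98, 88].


Initial: [70, 2, 17, 5, 98, 88]
Pass 1: [2, 17, 5, 70, 88, 98] (4 swaps)
Pass 2: [2, 5, 17, 70, 88, 98] (1 swaps)

After 2 passes: [2, 5, 17, 70, 88, 98]


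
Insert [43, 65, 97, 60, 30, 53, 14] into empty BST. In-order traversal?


Insert 43: root
Insert 65: R from 43
Insert 97: R from 43 -> R from 65
Insert 60: R from 43 -> L from 65
Insert 30: L from 43
Insert 53: R from 43 -> L from 65 -> L from 60
Insert 14: L from 43 -> L from 30

In-order: [14, 30, 43, 53, 60, 65, 97]


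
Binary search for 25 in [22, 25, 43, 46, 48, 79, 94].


Step 1: lo=0, hi=6, mid=3, val=46
Step 2: lo=0, hi=2, mid=1, val=25

Found at index 1


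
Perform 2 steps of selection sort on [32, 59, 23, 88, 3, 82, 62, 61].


Initial: [32, 59, 23, 88, 3, 82, 62, 61]
Step 1: min=3 at 4
  Swap: [3, 59, 23, 88, 32, 82, 62, 61]
Step 2: min=23 at 2
  Swap: [3, 23, 59, 88, 32, 82, 62, 61]

After 2 steps: [3, 23, 59, 88, 32, 82, 62, 61]


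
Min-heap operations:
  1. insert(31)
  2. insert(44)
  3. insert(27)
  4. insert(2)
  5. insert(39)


insert(31) -> [31]
insert(44) -> [31, 44]
insert(27) -> [27, 44, 31]
insert(2) -> [2, 27, 31, 44]
insert(39) -> [2, 27, 31, 44, 39]

Final heap: [2, 27, 31, 44, 39]


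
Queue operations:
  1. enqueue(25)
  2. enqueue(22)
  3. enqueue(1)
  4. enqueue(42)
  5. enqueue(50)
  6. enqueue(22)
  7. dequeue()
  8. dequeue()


enqueue(25) -> [25]
enqueue(22) -> [25, 22]
enqueue(1) -> [25, 22, 1]
enqueue(42) -> [25, 22, 1, 42]
enqueue(50) -> [25, 22, 1, 42, 50]
enqueue(22) -> [25, 22, 1, 42, 50, 22]
dequeue()->25, [22, 1, 42, 50, 22]
dequeue()->22, [1, 42, 50, 22]

Final queue: [1, 42, 50, 22]


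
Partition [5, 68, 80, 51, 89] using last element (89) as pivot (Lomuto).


Pivot: 89
  5 <= 89: advance i (no swap)
  68 <= 89: advance i (no swap)
  80 <= 89: advance i (no swap)
  51 <= 89: advance i (no swap)
Place pivot at 4: [5, 68, 80, 51, 89]

Partitioned: [5, 68, 80, 51, 89]


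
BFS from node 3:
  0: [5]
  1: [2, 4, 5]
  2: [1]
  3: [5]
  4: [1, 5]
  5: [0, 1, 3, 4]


Visit 3, enqueue [5]
Visit 5, enqueue [0, 1, 4]
Visit 0, enqueue []
Visit 1, enqueue [2]
Visit 4, enqueue []
Visit 2, enqueue []

BFS order: [3, 5, 0, 1, 4, 2]


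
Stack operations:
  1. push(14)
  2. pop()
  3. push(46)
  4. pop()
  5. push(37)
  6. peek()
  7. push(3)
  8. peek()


push(14) -> [14]
pop()->14, []
push(46) -> [46]
pop()->46, []
push(37) -> [37]
peek()->37
push(3) -> [37, 3]
peek()->3

Final stack: [37, 3]


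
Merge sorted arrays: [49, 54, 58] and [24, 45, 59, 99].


Take 24 from B
Take 45 from B
Take 49 from A
Take 54 from A
Take 58 from A

Merged: [24, 45, 49, 54, 58, 59, 99]


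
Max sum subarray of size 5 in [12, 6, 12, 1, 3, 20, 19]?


[0:5]: 34
[1:6]: 42
[2:7]: 55

Max: 55 at [2:7]


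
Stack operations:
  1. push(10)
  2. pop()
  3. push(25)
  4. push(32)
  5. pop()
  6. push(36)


push(10) -> [10]
pop()->10, []
push(25) -> [25]
push(32) -> [25, 32]
pop()->32, [25]
push(36) -> [25, 36]

Final stack: [25, 36]


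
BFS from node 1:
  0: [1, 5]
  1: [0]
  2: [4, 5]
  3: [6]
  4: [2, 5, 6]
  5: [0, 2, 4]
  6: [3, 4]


Visit 1, enqueue [0]
Visit 0, enqueue [5]
Visit 5, enqueue [2, 4]
Visit 2, enqueue []
Visit 4, enqueue [6]
Visit 6, enqueue [3]
Visit 3, enqueue []

BFS order: [1, 0, 5, 2, 4, 6, 3]


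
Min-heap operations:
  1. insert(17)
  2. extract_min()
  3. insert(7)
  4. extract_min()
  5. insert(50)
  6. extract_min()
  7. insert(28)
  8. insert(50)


insert(17) -> [17]
extract_min()->17, []
insert(7) -> [7]
extract_min()->7, []
insert(50) -> [50]
extract_min()->50, []
insert(28) -> [28]
insert(50) -> [28, 50]

Final heap: [28, 50]


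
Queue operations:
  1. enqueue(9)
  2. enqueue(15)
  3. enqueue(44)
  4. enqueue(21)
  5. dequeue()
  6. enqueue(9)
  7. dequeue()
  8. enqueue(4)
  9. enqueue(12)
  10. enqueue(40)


enqueue(9) -> [9]
enqueue(15) -> [9, 15]
enqueue(44) -> [9, 15, 44]
enqueue(21) -> [9, 15, 44, 21]
dequeue()->9, [15, 44, 21]
enqueue(9) -> [15, 44, 21, 9]
dequeue()->15, [44, 21, 9]
enqueue(4) -> [44, 21, 9, 4]
enqueue(12) -> [44, 21, 9, 4, 12]
enqueue(40) -> [44, 21, 9, 4, 12, 40]

Final queue: [44, 21, 9, 4, 12, 40]


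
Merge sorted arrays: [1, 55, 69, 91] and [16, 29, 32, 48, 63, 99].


Take 1 from A
Take 16 from B
Take 29 from B
Take 32 from B
Take 48 from B
Take 55 from A
Take 63 from B
Take 69 from A
Take 91 from A

Merged: [1, 16, 29, 32, 48, 55, 63, 69, 91, 99]


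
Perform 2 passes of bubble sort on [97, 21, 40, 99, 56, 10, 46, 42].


Initial: [97, 21, 40, 99, 56, 10, 46, 42]
Pass 1: [21, 40, 97, 56, 10, 46, 42, 99] (6 swaps)
Pass 2: [21, 40, 56, 10, 46, 42, 97, 99] (4 swaps)

After 2 passes: [21, 40, 56, 10, 46, 42, 97, 99]


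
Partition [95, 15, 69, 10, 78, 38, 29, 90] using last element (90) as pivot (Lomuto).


Pivot: 90
  15 <= 90: swap -> [15, 95, 69, 10, 78, 38, 29, 90]
  69 <= 90: swap -> [15, 69, 95, 10, 78, 38, 29, 90]
  10 <= 90: swap -> [15, 69, 10, 95, 78, 38, 29, 90]
  78 <= 90: swap -> [15, 69, 10, 78, 95, 38, 29, 90]
  38 <= 90: swap -> [15, 69, 10, 78, 38, 95, 29, 90]
  29 <= 90: swap -> [15, 69, 10, 78, 38, 29, 95, 90]
Place pivot at 6: [15, 69, 10, 78, 38, 29, 90, 95]

Partitioned: [15, 69, 10, 78, 38, 29, 90, 95]


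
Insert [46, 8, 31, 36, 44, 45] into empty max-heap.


Insert 46: [46]
Insert 8: [46, 8]
Insert 31: [46, 8, 31]
Insert 36: [46, 36, 31, 8]
Insert 44: [46, 44, 31, 8, 36]
Insert 45: [46, 44, 45, 8, 36, 31]

Final heap: [46, 44, 45, 8, 36, 31]


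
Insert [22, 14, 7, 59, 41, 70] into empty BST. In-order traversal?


Insert 22: root
Insert 14: L from 22
Insert 7: L from 22 -> L from 14
Insert 59: R from 22
Insert 41: R from 22 -> L from 59
Insert 70: R from 22 -> R from 59

In-order: [7, 14, 22, 41, 59, 70]


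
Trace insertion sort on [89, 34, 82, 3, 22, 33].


Initial: [89, 34, 82, 3, 22, 33]
Insert 34: [34, 89, 82, 3, 22, 33]
Insert 82: [34, 82, 89, 3, 22, 33]
Insert 3: [3, 34, 82, 89, 22, 33]
Insert 22: [3, 22, 34, 82, 89, 33]
Insert 33: [3, 22, 33, 34, 82, 89]

Sorted: [3, 22, 33, 34, 82, 89]


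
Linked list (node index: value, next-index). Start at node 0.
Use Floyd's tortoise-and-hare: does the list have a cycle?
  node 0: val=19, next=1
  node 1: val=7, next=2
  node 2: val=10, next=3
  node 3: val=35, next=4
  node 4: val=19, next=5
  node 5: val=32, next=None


Floyd's tortoise (slow, +1) and hare (fast, +2):
  init: slow=0, fast=0
  step 1: slow=1, fast=2
  step 2: slow=2, fast=4
  step 3: fast 4->5->None, no cycle

Cycle: no


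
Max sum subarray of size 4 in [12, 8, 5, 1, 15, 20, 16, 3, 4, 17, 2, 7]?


[0:4]: 26
[1:5]: 29
[2:6]: 41
[3:7]: 52
[4:8]: 54
[5:9]: 43
[6:10]: 40
[7:11]: 26
[8:12]: 30

Max: 54 at [4:8]


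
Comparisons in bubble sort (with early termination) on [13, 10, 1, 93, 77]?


Algorithm: bubble sort (with early termination)
Input: [13, 10, 1, 93, 77]
Sorted: [1, 10, 13, 77, 93]

9


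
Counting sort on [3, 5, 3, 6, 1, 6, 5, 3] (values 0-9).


Input: [3, 5, 3, 6, 1, 6, 5, 3]
Counts: [0, 1, 0, 3, 0, 2, 2, 0, 0, 0]

Sorted: [1, 3, 3, 3, 5, 5, 6, 6]


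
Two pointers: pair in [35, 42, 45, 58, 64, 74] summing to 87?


lo=0(35)+hi=5(74)=109
lo=0(35)+hi=4(64)=99
lo=0(35)+hi=3(58)=93
lo=0(35)+hi=2(45)=80
lo=1(42)+hi=2(45)=87

Yes: 42+45=87


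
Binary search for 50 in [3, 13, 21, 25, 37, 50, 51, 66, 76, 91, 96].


Step 1: lo=0, hi=10, mid=5, val=50

Found at index 5


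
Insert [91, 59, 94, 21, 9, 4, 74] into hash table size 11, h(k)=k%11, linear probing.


Insert 91: h=3 -> slot 3
Insert 59: h=4 -> slot 4
Insert 94: h=6 -> slot 6
Insert 21: h=10 -> slot 10
Insert 9: h=9 -> slot 9
Insert 4: h=4, 1 probes -> slot 5
Insert 74: h=8 -> slot 8

Table: [None, None, None, 91, 59, 4, 94, None, 74, 9, 21]


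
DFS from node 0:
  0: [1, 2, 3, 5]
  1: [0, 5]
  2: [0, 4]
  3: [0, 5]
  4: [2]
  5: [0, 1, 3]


Visit 0, push [5, 3, 2, 1]
Visit 1, push [5]
Visit 5, push [3]
Visit 3, push []
Visit 2, push [4]
Visit 4, push []

DFS order: [0, 1, 5, 3, 2, 4]


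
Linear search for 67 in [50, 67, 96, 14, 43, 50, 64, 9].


i=0: 50!=67
i=1: 67==67 found!

Found at 1, 2 comps


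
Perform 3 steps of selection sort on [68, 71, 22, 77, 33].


Initial: [68, 71, 22, 77, 33]
Step 1: min=22 at 2
  Swap: [22, 71, 68, 77, 33]
Step 2: min=33 at 4
  Swap: [22, 33, 68, 77, 71]
Step 3: min=68 at 2
  Swap: [22, 33, 68, 77, 71]

After 3 steps: [22, 33, 68, 77, 71]


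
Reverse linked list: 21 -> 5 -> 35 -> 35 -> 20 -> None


Step 1: curr=21, set curr.next=prev(None) | reversed so far: 21
Step 2: curr=5, set curr.next=prev(21) | reversed so far: 5 -> 21
Step 3: curr=35, set curr.next=prev(5) | reversed so far: 35 -> 5 -> 21
Step 4: curr=35, set curr.next=prev(35) | reversed so far: 35 -> 35 -> 5 -> 21
Step 5: curr=20, set curr.next=prev(35) | reversed so far: 20 -> 35 -> 35 -> 5 -> 21

20 -> 35 -> 35 -> 5 -> 21 -> None


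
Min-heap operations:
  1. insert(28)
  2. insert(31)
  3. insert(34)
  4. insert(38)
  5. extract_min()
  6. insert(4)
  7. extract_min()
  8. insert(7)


insert(28) -> [28]
insert(31) -> [28, 31]
insert(34) -> [28, 31, 34]
insert(38) -> [28, 31, 34, 38]
extract_min()->28, [31, 38, 34]
insert(4) -> [4, 31, 34, 38]
extract_min()->4, [31, 38, 34]
insert(7) -> [7, 31, 34, 38]

Final heap: [7, 31, 34, 38]


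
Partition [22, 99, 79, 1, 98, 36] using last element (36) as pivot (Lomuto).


Pivot: 36
  22 <= 36: advance i (no swap)
  1 <= 36: swap -> [22, 1, 79, 99, 98, 36]
Place pivot at 2: [22, 1, 36, 99, 98, 79]

Partitioned: [22, 1, 36, 99, 98, 79]


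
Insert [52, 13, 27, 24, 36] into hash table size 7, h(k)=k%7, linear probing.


Insert 52: h=3 -> slot 3
Insert 13: h=6 -> slot 6
Insert 27: h=6, 1 probes -> slot 0
Insert 24: h=3, 1 probes -> slot 4
Insert 36: h=1 -> slot 1

Table: [27, 36, None, 52, 24, None, 13]


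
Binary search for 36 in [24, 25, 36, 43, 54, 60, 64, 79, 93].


Step 1: lo=0, hi=8, mid=4, val=54
Step 2: lo=0, hi=3, mid=1, val=25
Step 3: lo=2, hi=3, mid=2, val=36

Found at index 2


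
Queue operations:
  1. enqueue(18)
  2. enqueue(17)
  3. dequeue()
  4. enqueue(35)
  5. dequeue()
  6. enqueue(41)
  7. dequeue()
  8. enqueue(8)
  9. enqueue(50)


enqueue(18) -> [18]
enqueue(17) -> [18, 17]
dequeue()->18, [17]
enqueue(35) -> [17, 35]
dequeue()->17, [35]
enqueue(41) -> [35, 41]
dequeue()->35, [41]
enqueue(8) -> [41, 8]
enqueue(50) -> [41, 8, 50]

Final queue: [41, 8, 50]


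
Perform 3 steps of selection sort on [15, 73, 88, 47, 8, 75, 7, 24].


Initial: [15, 73, 88, 47, 8, 75, 7, 24]
Step 1: min=7 at 6
  Swap: [7, 73, 88, 47, 8, 75, 15, 24]
Step 2: min=8 at 4
  Swap: [7, 8, 88, 47, 73, 75, 15, 24]
Step 3: min=15 at 6
  Swap: [7, 8, 15, 47, 73, 75, 88, 24]

After 3 steps: [7, 8, 15, 47, 73, 75, 88, 24]


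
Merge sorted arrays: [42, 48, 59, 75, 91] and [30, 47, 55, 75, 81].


Take 30 from B
Take 42 from A
Take 47 from B
Take 48 from A
Take 55 from B
Take 59 from A
Take 75 from A
Take 75 from B
Take 81 from B

Merged: [30, 42, 47, 48, 55, 59, 75, 75, 81, 91]


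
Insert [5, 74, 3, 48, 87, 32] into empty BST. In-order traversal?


Insert 5: root
Insert 74: R from 5
Insert 3: L from 5
Insert 48: R from 5 -> L from 74
Insert 87: R from 5 -> R from 74
Insert 32: R from 5 -> L from 74 -> L from 48

In-order: [3, 5, 32, 48, 74, 87]


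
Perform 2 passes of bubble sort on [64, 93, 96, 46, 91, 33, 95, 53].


Initial: [64, 93, 96, 46, 91, 33, 95, 53]
Pass 1: [64, 93, 46, 91, 33, 95, 53, 96] (5 swaps)
Pass 2: [64, 46, 91, 33, 93, 53, 95, 96] (4 swaps)

After 2 passes: [64, 46, 91, 33, 93, 53, 95, 96]


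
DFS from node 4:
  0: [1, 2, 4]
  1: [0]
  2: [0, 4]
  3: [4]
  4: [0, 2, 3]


Visit 4, push [3, 2, 0]
Visit 0, push [2, 1]
Visit 1, push []
Visit 2, push []
Visit 3, push []

DFS order: [4, 0, 1, 2, 3]


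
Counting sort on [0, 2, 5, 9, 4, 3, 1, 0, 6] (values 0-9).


Input: [0, 2, 5, 9, 4, 3, 1, 0, 6]
Counts: [2, 1, 1, 1, 1, 1, 1, 0, 0, 1]

Sorted: [0, 0, 1, 2, 3, 4, 5, 6, 9]


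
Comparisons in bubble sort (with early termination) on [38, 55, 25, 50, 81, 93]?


Algorithm: bubble sort (with early termination)
Input: [38, 55, 25, 50, 81, 93]
Sorted: [25, 38, 50, 55, 81, 93]

12


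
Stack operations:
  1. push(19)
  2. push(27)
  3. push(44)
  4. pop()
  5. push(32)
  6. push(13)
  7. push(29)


push(19) -> [19]
push(27) -> [19, 27]
push(44) -> [19, 27, 44]
pop()->44, [19, 27]
push(32) -> [19, 27, 32]
push(13) -> [19, 27, 32, 13]
push(29) -> [19, 27, 32, 13, 29]

Final stack: [19, 27, 32, 13, 29]


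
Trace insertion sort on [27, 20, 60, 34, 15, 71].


Initial: [27, 20, 60, 34, 15, 71]
Insert 20: [20, 27, 60, 34, 15, 71]
Insert 60: [20, 27, 60, 34, 15, 71]
Insert 34: [20, 27, 34, 60, 15, 71]
Insert 15: [15, 20, 27, 34, 60, 71]
Insert 71: [15, 20, 27, 34, 60, 71]

Sorted: [15, 20, 27, 34, 60, 71]


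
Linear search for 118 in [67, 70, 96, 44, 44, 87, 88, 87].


i=0: 67!=118
i=1: 70!=118
i=2: 96!=118
i=3: 44!=118
i=4: 44!=118
i=5: 87!=118
i=6: 88!=118
i=7: 87!=118

Not found, 8 comps


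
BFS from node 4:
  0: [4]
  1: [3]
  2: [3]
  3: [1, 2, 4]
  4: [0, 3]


Visit 4, enqueue [0, 3]
Visit 0, enqueue []
Visit 3, enqueue [1, 2]
Visit 1, enqueue []
Visit 2, enqueue []

BFS order: [4, 0, 3, 1, 2]


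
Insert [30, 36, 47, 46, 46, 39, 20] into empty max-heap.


Insert 30: [30]
Insert 36: [36, 30]
Insert 47: [47, 30, 36]
Insert 46: [47, 46, 36, 30]
Insert 46: [47, 46, 36, 30, 46]
Insert 39: [47, 46, 39, 30, 46, 36]
Insert 20: [47, 46, 39, 30, 46, 36, 20]

Final heap: [47, 46, 39, 30, 46, 36, 20]


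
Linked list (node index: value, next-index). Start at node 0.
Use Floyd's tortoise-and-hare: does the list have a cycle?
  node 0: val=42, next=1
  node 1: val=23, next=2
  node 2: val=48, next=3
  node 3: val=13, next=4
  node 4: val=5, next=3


Floyd's tortoise (slow, +1) and hare (fast, +2):
  init: slow=0, fast=0
  step 1: slow=1, fast=2
  step 2: slow=2, fast=4
  step 3: slow=3, fast=4
  step 4: slow=4, fast=4
  slow == fast at node 4: cycle detected

Cycle: yes


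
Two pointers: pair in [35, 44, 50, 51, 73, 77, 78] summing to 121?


lo=0(35)+hi=6(78)=113
lo=1(44)+hi=6(78)=122
lo=1(44)+hi=5(77)=121

Yes: 44+77=121


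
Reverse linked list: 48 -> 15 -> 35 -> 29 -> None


Step 1: curr=48, set curr.next=prev(None) | reversed so far: 48
Step 2: curr=15, set curr.next=prev(48) | reversed so far: 15 -> 48
Step 3: curr=35, set curr.next=prev(15) | reversed so far: 35 -> 15 -> 48
Step 4: curr=29, set curr.next=prev(35) | reversed so far: 29 -> 35 -> 15 -> 48

29 -> 35 -> 15 -> 48 -> None


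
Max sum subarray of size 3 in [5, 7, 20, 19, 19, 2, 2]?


[0:3]: 32
[1:4]: 46
[2:5]: 58
[3:6]: 40
[4:7]: 23

Max: 58 at [2:5]


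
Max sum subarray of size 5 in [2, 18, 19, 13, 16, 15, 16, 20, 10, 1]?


[0:5]: 68
[1:6]: 81
[2:7]: 79
[3:8]: 80
[4:9]: 77
[5:10]: 62

Max: 81 at [1:6]


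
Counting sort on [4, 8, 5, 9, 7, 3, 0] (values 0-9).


Input: [4, 8, 5, 9, 7, 3, 0]
Counts: [1, 0, 0, 1, 1, 1, 0, 1, 1, 1]

Sorted: [0, 3, 4, 5, 7, 8, 9]


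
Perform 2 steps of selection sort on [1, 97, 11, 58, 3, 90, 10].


Initial: [1, 97, 11, 58, 3, 90, 10]
Step 1: min=1 at 0
  Swap: [1, 97, 11, 58, 3, 90, 10]
Step 2: min=3 at 4
  Swap: [1, 3, 11, 58, 97, 90, 10]

After 2 steps: [1, 3, 11, 58, 97, 90, 10]


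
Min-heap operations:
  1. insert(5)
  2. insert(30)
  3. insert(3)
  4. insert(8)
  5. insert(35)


insert(5) -> [5]
insert(30) -> [5, 30]
insert(3) -> [3, 30, 5]
insert(8) -> [3, 8, 5, 30]
insert(35) -> [3, 8, 5, 30, 35]

Final heap: [3, 8, 5, 30, 35]


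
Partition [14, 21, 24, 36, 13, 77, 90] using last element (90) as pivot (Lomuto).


Pivot: 90
  14 <= 90: advance i (no swap)
  21 <= 90: advance i (no swap)
  24 <= 90: advance i (no swap)
  36 <= 90: advance i (no swap)
  13 <= 90: advance i (no swap)
  77 <= 90: advance i (no swap)
Place pivot at 6: [14, 21, 24, 36, 13, 77, 90]

Partitioned: [14, 21, 24, 36, 13, 77, 90]


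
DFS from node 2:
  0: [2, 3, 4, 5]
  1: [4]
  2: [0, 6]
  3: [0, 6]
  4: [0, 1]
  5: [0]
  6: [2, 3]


Visit 2, push [6, 0]
Visit 0, push [5, 4, 3]
Visit 3, push [6]
Visit 6, push []
Visit 4, push [1]
Visit 1, push []
Visit 5, push []

DFS order: [2, 0, 3, 6, 4, 1, 5]


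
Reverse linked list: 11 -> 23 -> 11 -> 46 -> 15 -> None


Step 1: curr=11, set curr.next=prev(None) | reversed so far: 11
Step 2: curr=23, set curr.next=prev(11) | reversed so far: 23 -> 11
Step 3: curr=11, set curr.next=prev(23) | reversed so far: 11 -> 23 -> 11
Step 4: curr=46, set curr.next=prev(11) | reversed so far: 46 -> 11 -> 23 -> 11
Step 5: curr=15, set curr.next=prev(46) | reversed so far: 15 -> 46 -> 11 -> 23 -> 11

15 -> 46 -> 11 -> 23 -> 11 -> None


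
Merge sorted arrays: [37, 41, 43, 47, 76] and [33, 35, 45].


Take 33 from B
Take 35 from B
Take 37 from A
Take 41 from A
Take 43 from A
Take 45 from B

Merged: [33, 35, 37, 41, 43, 45, 47, 76]


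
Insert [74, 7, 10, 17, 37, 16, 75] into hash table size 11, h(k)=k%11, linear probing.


Insert 74: h=8 -> slot 8
Insert 7: h=7 -> slot 7
Insert 10: h=10 -> slot 10
Insert 17: h=6 -> slot 6
Insert 37: h=4 -> slot 4
Insert 16: h=5 -> slot 5
Insert 75: h=9 -> slot 9

Table: [None, None, None, None, 37, 16, 17, 7, 74, 75, 10]


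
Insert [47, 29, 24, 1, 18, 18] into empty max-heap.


Insert 47: [47]
Insert 29: [47, 29]
Insert 24: [47, 29, 24]
Insert 1: [47, 29, 24, 1]
Insert 18: [47, 29, 24, 1, 18]
Insert 18: [47, 29, 24, 1, 18, 18]

Final heap: [47, 29, 24, 1, 18, 18]


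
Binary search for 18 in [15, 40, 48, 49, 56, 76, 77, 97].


Step 1: lo=0, hi=7, mid=3, val=49
Step 2: lo=0, hi=2, mid=1, val=40
Step 3: lo=0, hi=0, mid=0, val=15

Not found


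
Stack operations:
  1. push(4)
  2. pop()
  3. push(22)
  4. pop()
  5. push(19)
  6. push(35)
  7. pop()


push(4) -> [4]
pop()->4, []
push(22) -> [22]
pop()->22, []
push(19) -> [19]
push(35) -> [19, 35]
pop()->35, [19]

Final stack: [19]


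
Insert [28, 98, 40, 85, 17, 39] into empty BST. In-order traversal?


Insert 28: root
Insert 98: R from 28
Insert 40: R from 28 -> L from 98
Insert 85: R from 28 -> L from 98 -> R from 40
Insert 17: L from 28
Insert 39: R from 28 -> L from 98 -> L from 40

In-order: [17, 28, 39, 40, 85, 98]


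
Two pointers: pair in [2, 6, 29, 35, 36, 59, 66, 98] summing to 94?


lo=0(2)+hi=7(98)=100
lo=0(2)+hi=6(66)=68
lo=1(6)+hi=6(66)=72
lo=2(29)+hi=6(66)=95
lo=2(29)+hi=5(59)=88
lo=3(35)+hi=5(59)=94

Yes: 35+59=94


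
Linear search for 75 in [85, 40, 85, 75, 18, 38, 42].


i=0: 85!=75
i=1: 40!=75
i=2: 85!=75
i=3: 75==75 found!

Found at 3, 4 comps


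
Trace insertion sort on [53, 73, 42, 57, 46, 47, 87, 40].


Initial: [53, 73, 42, 57, 46, 47, 87, 40]
Insert 73: [53, 73, 42, 57, 46, 47, 87, 40]
Insert 42: [42, 53, 73, 57, 46, 47, 87, 40]
Insert 57: [42, 53, 57, 73, 46, 47, 87, 40]
Insert 46: [42, 46, 53, 57, 73, 47, 87, 40]
Insert 47: [42, 46, 47, 53, 57, 73, 87, 40]
Insert 87: [42, 46, 47, 53, 57, 73, 87, 40]
Insert 40: [40, 42, 46, 47, 53, 57, 73, 87]

Sorted: [40, 42, 46, 47, 53, 57, 73, 87]


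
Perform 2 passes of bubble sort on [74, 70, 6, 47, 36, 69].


Initial: [74, 70, 6, 47, 36, 69]
Pass 1: [70, 6, 47, 36, 69, 74] (5 swaps)
Pass 2: [6, 47, 36, 69, 70, 74] (4 swaps)

After 2 passes: [6, 47, 36, 69, 70, 74]


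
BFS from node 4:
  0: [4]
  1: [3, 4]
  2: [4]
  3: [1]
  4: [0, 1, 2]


Visit 4, enqueue [0, 1, 2]
Visit 0, enqueue []
Visit 1, enqueue [3]
Visit 2, enqueue []
Visit 3, enqueue []

BFS order: [4, 0, 1, 2, 3]


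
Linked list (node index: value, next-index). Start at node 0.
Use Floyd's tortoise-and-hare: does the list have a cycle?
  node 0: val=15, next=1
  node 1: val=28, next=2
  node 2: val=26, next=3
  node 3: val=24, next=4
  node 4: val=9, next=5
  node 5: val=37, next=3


Floyd's tortoise (slow, +1) and hare (fast, +2):
  init: slow=0, fast=0
  step 1: slow=1, fast=2
  step 2: slow=2, fast=4
  step 3: slow=3, fast=3
  slow == fast at node 3: cycle detected

Cycle: yes


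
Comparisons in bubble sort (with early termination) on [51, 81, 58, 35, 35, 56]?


Algorithm: bubble sort (with early termination)
Input: [51, 81, 58, 35, 35, 56]
Sorted: [35, 35, 51, 56, 58, 81]

14


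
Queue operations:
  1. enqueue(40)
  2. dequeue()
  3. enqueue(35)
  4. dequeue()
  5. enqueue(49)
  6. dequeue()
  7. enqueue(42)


enqueue(40) -> [40]
dequeue()->40, []
enqueue(35) -> [35]
dequeue()->35, []
enqueue(49) -> [49]
dequeue()->49, []
enqueue(42) -> [42]

Final queue: [42]


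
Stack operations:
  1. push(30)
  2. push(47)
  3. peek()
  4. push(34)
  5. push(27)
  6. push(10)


push(30) -> [30]
push(47) -> [30, 47]
peek()->47
push(34) -> [30, 47, 34]
push(27) -> [30, 47, 34, 27]
push(10) -> [30, 47, 34, 27, 10]

Final stack: [30, 47, 34, 27, 10]


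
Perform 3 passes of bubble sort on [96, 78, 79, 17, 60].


Initial: [96, 78, 79, 17, 60]
Pass 1: [78, 79, 17, 60, 96] (4 swaps)
Pass 2: [78, 17, 60, 79, 96] (2 swaps)
Pass 3: [17, 60, 78, 79, 96] (2 swaps)

After 3 passes: [17, 60, 78, 79, 96]


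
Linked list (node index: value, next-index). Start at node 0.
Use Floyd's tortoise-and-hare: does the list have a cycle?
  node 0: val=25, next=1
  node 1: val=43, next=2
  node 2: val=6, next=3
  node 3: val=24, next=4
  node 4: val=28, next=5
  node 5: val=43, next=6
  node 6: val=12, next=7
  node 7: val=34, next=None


Floyd's tortoise (slow, +1) and hare (fast, +2):
  init: slow=0, fast=0
  step 1: slow=1, fast=2
  step 2: slow=2, fast=4
  step 3: slow=3, fast=6
  step 4: fast 6->7->None, no cycle

Cycle: no


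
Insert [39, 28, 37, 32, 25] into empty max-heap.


Insert 39: [39]
Insert 28: [39, 28]
Insert 37: [39, 28, 37]
Insert 32: [39, 32, 37, 28]
Insert 25: [39, 32, 37, 28, 25]

Final heap: [39, 32, 37, 28, 25]


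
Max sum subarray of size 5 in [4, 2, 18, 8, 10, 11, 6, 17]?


[0:5]: 42
[1:6]: 49
[2:7]: 53
[3:8]: 52

Max: 53 at [2:7]


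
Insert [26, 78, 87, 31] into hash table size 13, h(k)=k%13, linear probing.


Insert 26: h=0 -> slot 0
Insert 78: h=0, 1 probes -> slot 1
Insert 87: h=9 -> slot 9
Insert 31: h=5 -> slot 5

Table: [26, 78, None, None, None, 31, None, None, None, 87, None, None, None]


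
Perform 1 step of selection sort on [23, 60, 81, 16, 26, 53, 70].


Initial: [23, 60, 81, 16, 26, 53, 70]
Step 1: min=16 at 3
  Swap: [16, 60, 81, 23, 26, 53, 70]

After 1 step: [16, 60, 81, 23, 26, 53, 70]


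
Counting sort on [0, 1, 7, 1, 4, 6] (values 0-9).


Input: [0, 1, 7, 1, 4, 6]
Counts: [1, 2, 0, 0, 1, 0, 1, 1, 0, 0]

Sorted: [0, 1, 1, 4, 6, 7]


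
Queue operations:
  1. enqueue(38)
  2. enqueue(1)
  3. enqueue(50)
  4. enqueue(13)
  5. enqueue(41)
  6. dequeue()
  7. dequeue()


enqueue(38) -> [38]
enqueue(1) -> [38, 1]
enqueue(50) -> [38, 1, 50]
enqueue(13) -> [38, 1, 50, 13]
enqueue(41) -> [38, 1, 50, 13, 41]
dequeue()->38, [1, 50, 13, 41]
dequeue()->1, [50, 13, 41]

Final queue: [50, 13, 41]


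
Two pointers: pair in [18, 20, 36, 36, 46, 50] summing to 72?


lo=0(18)+hi=5(50)=68
lo=1(20)+hi=5(50)=70
lo=2(36)+hi=5(50)=86
lo=2(36)+hi=4(46)=82
lo=2(36)+hi=3(36)=72

Yes: 36+36=72


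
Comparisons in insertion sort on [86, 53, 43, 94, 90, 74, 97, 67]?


Algorithm: insertion sort
Input: [86, 53, 43, 94, 90, 74, 97, 67]
Sorted: [43, 53, 67, 74, 86, 90, 94, 97]

17


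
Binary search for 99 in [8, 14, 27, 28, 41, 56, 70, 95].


Step 1: lo=0, hi=7, mid=3, val=28
Step 2: lo=4, hi=7, mid=5, val=56
Step 3: lo=6, hi=7, mid=6, val=70
Step 4: lo=7, hi=7, mid=7, val=95

Not found


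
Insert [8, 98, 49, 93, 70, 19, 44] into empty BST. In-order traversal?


Insert 8: root
Insert 98: R from 8
Insert 49: R from 8 -> L from 98
Insert 93: R from 8 -> L from 98 -> R from 49
Insert 70: R from 8 -> L from 98 -> R from 49 -> L from 93
Insert 19: R from 8 -> L from 98 -> L from 49
Insert 44: R from 8 -> L from 98 -> L from 49 -> R from 19

In-order: [8, 19, 44, 49, 70, 93, 98]


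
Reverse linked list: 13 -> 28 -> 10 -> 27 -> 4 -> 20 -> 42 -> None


Step 1: curr=13, set curr.next=prev(None) | reversed so far: 13
Step 2: curr=28, set curr.next=prev(13) | reversed so far: 28 -> 13
Step 3: curr=10, set curr.next=prev(28) | reversed so far: 10 -> 28 -> 13
Step 4: curr=27, set curr.next=prev(10) | reversed so far: 27 -> 10 -> 28 -> 13
Step 5: curr=4, set curr.next=prev(27) | reversed so far: 4 -> 27 -> 10 -> 28 -> 13
Step 6: curr=20, set curr.next=prev(4) | reversed so far: 20 -> 4 -> 27 -> 10 -> 28 -> 13
Step 7: curr=42, set curr.next=prev(20) | reversed so far: 42 -> 20 -> 4 -> 27 -> 10 -> 28 -> 13

42 -> 20 -> 4 -> 27 -> 10 -> 28 -> 13 -> None


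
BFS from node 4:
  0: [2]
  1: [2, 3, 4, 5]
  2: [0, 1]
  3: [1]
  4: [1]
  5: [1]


Visit 4, enqueue [1]
Visit 1, enqueue [2, 3, 5]
Visit 2, enqueue [0]
Visit 3, enqueue []
Visit 5, enqueue []
Visit 0, enqueue []

BFS order: [4, 1, 2, 3, 5, 0]


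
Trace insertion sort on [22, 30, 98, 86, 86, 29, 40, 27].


Initial: [22, 30, 98, 86, 86, 29, 40, 27]
Insert 30: [22, 30, 98, 86, 86, 29, 40, 27]
Insert 98: [22, 30, 98, 86, 86, 29, 40, 27]
Insert 86: [22, 30, 86, 98, 86, 29, 40, 27]
Insert 86: [22, 30, 86, 86, 98, 29, 40, 27]
Insert 29: [22, 29, 30, 86, 86, 98, 40, 27]
Insert 40: [22, 29, 30, 40, 86, 86, 98, 27]
Insert 27: [22, 27, 29, 30, 40, 86, 86, 98]

Sorted: [22, 27, 29, 30, 40, 86, 86, 98]


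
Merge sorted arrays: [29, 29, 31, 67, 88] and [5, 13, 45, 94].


Take 5 from B
Take 13 from B
Take 29 from A
Take 29 from A
Take 31 from A
Take 45 from B
Take 67 from A
Take 88 from A

Merged: [5, 13, 29, 29, 31, 45, 67, 88, 94]


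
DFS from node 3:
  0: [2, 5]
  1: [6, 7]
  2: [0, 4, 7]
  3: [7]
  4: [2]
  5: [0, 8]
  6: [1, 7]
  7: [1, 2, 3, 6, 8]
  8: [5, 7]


Visit 3, push [7]
Visit 7, push [8, 6, 2, 1]
Visit 1, push [6]
Visit 6, push []
Visit 2, push [4, 0]
Visit 0, push [5]
Visit 5, push [8]
Visit 8, push []
Visit 4, push []

DFS order: [3, 7, 1, 6, 2, 0, 5, 8, 4]


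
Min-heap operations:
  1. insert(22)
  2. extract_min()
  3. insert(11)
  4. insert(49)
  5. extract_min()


insert(22) -> [22]
extract_min()->22, []
insert(11) -> [11]
insert(49) -> [11, 49]
extract_min()->11, [49]

Final heap: [49]


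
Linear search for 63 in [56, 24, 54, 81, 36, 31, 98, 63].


i=0: 56!=63
i=1: 24!=63
i=2: 54!=63
i=3: 81!=63
i=4: 36!=63
i=5: 31!=63
i=6: 98!=63
i=7: 63==63 found!

Found at 7, 8 comps


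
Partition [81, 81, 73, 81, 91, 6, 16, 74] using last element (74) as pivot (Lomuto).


Pivot: 74
  73 <= 74: swap -> [73, 81, 81, 81, 91, 6, 16, 74]
  6 <= 74: swap -> [73, 6, 81, 81, 91, 81, 16, 74]
  16 <= 74: swap -> [73, 6, 16, 81, 91, 81, 81, 74]
Place pivot at 3: [73, 6, 16, 74, 91, 81, 81, 81]

Partitioned: [73, 6, 16, 74, 91, 81, 81, 81]


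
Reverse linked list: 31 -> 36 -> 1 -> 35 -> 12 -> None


Step 1: curr=31, set curr.next=prev(None) | reversed so far: 31
Step 2: curr=36, set curr.next=prev(31) | reversed so far: 36 -> 31
Step 3: curr=1, set curr.next=prev(36) | reversed so far: 1 -> 36 -> 31
Step 4: curr=35, set curr.next=prev(1) | reversed so far: 35 -> 1 -> 36 -> 31
Step 5: curr=12, set curr.next=prev(35) | reversed so far: 12 -> 35 -> 1 -> 36 -> 31

12 -> 35 -> 1 -> 36 -> 31 -> None


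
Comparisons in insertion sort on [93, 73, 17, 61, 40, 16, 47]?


Algorithm: insertion sort
Input: [93, 73, 17, 61, 40, 16, 47]
Sorted: [16, 17, 40, 47, 61, 73, 93]

19


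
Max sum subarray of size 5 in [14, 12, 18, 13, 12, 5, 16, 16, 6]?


[0:5]: 69
[1:6]: 60
[2:7]: 64
[3:8]: 62
[4:9]: 55

Max: 69 at [0:5]


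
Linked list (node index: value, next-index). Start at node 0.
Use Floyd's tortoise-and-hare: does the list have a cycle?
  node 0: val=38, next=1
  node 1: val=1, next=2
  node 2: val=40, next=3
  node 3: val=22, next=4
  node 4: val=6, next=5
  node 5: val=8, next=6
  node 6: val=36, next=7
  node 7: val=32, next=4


Floyd's tortoise (slow, +1) and hare (fast, +2):
  init: slow=0, fast=0
  step 1: slow=1, fast=2
  step 2: slow=2, fast=4
  step 3: slow=3, fast=6
  step 4: slow=4, fast=4
  slow == fast at node 4: cycle detected

Cycle: yes


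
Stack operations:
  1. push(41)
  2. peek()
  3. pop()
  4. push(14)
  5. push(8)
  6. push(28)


push(41) -> [41]
peek()->41
pop()->41, []
push(14) -> [14]
push(8) -> [14, 8]
push(28) -> [14, 8, 28]

Final stack: [14, 8, 28]


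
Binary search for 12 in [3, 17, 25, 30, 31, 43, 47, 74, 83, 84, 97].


Step 1: lo=0, hi=10, mid=5, val=43
Step 2: lo=0, hi=4, mid=2, val=25
Step 3: lo=0, hi=1, mid=0, val=3
Step 4: lo=1, hi=1, mid=1, val=17

Not found


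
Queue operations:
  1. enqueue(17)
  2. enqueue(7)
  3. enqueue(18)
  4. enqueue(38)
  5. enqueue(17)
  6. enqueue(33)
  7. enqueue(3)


enqueue(17) -> [17]
enqueue(7) -> [17, 7]
enqueue(18) -> [17, 7, 18]
enqueue(38) -> [17, 7, 18, 38]
enqueue(17) -> [17, 7, 18, 38, 17]
enqueue(33) -> [17, 7, 18, 38, 17, 33]
enqueue(3) -> [17, 7, 18, 38, 17, 33, 3]

Final queue: [17, 7, 18, 38, 17, 33, 3]


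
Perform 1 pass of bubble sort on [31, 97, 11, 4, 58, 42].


Initial: [31, 97, 11, 4, 58, 42]
Pass 1: [31, 11, 4, 58, 42, 97] (4 swaps)

After 1 pass: [31, 11, 4, 58, 42, 97]


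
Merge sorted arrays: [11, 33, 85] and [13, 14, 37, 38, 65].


Take 11 from A
Take 13 from B
Take 14 from B
Take 33 from A
Take 37 from B
Take 38 from B
Take 65 from B

Merged: [11, 13, 14, 33, 37, 38, 65, 85]


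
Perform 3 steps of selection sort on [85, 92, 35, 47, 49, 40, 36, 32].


Initial: [85, 92, 35, 47, 49, 40, 36, 32]
Step 1: min=32 at 7
  Swap: [32, 92, 35, 47, 49, 40, 36, 85]
Step 2: min=35 at 2
  Swap: [32, 35, 92, 47, 49, 40, 36, 85]
Step 3: min=36 at 6
  Swap: [32, 35, 36, 47, 49, 40, 92, 85]

After 3 steps: [32, 35, 36, 47, 49, 40, 92, 85]


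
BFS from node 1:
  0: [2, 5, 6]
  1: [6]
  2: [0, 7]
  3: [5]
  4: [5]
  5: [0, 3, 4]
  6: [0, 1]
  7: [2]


Visit 1, enqueue [6]
Visit 6, enqueue [0]
Visit 0, enqueue [2, 5]
Visit 2, enqueue [7]
Visit 5, enqueue [3, 4]
Visit 7, enqueue []
Visit 3, enqueue []
Visit 4, enqueue []

BFS order: [1, 6, 0, 2, 5, 7, 3, 4]


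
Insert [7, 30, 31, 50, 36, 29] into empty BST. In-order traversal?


Insert 7: root
Insert 30: R from 7
Insert 31: R from 7 -> R from 30
Insert 50: R from 7 -> R from 30 -> R from 31
Insert 36: R from 7 -> R from 30 -> R from 31 -> L from 50
Insert 29: R from 7 -> L from 30

In-order: [7, 29, 30, 31, 36, 50]


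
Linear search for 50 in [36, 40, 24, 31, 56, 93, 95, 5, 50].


i=0: 36!=50
i=1: 40!=50
i=2: 24!=50
i=3: 31!=50
i=4: 56!=50
i=5: 93!=50
i=6: 95!=50
i=7: 5!=50
i=8: 50==50 found!

Found at 8, 9 comps


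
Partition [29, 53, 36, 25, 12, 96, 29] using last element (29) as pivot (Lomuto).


Pivot: 29
  29 <= 29: advance i (no swap)
  25 <= 29: swap -> [29, 25, 36, 53, 12, 96, 29]
  12 <= 29: swap -> [29, 25, 12, 53, 36, 96, 29]
Place pivot at 3: [29, 25, 12, 29, 36, 96, 53]

Partitioned: [29, 25, 12, 29, 36, 96, 53]


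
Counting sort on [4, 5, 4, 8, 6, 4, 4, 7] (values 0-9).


Input: [4, 5, 4, 8, 6, 4, 4, 7]
Counts: [0, 0, 0, 0, 4, 1, 1, 1, 1, 0]

Sorted: [4, 4, 4, 4, 5, 6, 7, 8]


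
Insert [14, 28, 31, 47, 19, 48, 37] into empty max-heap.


Insert 14: [14]
Insert 28: [28, 14]
Insert 31: [31, 14, 28]
Insert 47: [47, 31, 28, 14]
Insert 19: [47, 31, 28, 14, 19]
Insert 48: [48, 31, 47, 14, 19, 28]
Insert 37: [48, 31, 47, 14, 19, 28, 37]

Final heap: [48, 31, 47, 14, 19, 28, 37]


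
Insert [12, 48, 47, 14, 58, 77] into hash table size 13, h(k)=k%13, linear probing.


Insert 12: h=12 -> slot 12
Insert 48: h=9 -> slot 9
Insert 47: h=8 -> slot 8
Insert 14: h=1 -> slot 1
Insert 58: h=6 -> slot 6
Insert 77: h=12, 1 probes -> slot 0

Table: [77, 14, None, None, None, None, 58, None, 47, 48, None, None, 12]


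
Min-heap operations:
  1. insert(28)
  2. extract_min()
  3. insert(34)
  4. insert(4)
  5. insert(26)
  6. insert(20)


insert(28) -> [28]
extract_min()->28, []
insert(34) -> [34]
insert(4) -> [4, 34]
insert(26) -> [4, 34, 26]
insert(20) -> [4, 20, 26, 34]

Final heap: [4, 20, 26, 34]


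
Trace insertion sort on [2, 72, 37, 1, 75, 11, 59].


Initial: [2, 72, 37, 1, 75, 11, 59]
Insert 72: [2, 72, 37, 1, 75, 11, 59]
Insert 37: [2, 37, 72, 1, 75, 11, 59]
Insert 1: [1, 2, 37, 72, 75, 11, 59]
Insert 75: [1, 2, 37, 72, 75, 11, 59]
Insert 11: [1, 2, 11, 37, 72, 75, 59]
Insert 59: [1, 2, 11, 37, 59, 72, 75]

Sorted: [1, 2, 11, 37, 59, 72, 75]


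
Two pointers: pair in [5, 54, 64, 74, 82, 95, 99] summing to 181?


lo=0(5)+hi=6(99)=104
lo=1(54)+hi=6(99)=153
lo=2(64)+hi=6(99)=163
lo=3(74)+hi=6(99)=173
lo=4(82)+hi=6(99)=181

Yes: 82+99=181


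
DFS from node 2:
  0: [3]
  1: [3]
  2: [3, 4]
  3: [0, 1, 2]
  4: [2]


Visit 2, push [4, 3]
Visit 3, push [1, 0]
Visit 0, push []
Visit 1, push []
Visit 4, push []

DFS order: [2, 3, 0, 1, 4]


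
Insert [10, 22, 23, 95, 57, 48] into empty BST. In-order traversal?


Insert 10: root
Insert 22: R from 10
Insert 23: R from 10 -> R from 22
Insert 95: R from 10 -> R from 22 -> R from 23
Insert 57: R from 10 -> R from 22 -> R from 23 -> L from 95
Insert 48: R from 10 -> R from 22 -> R from 23 -> L from 95 -> L from 57

In-order: [10, 22, 23, 48, 57, 95]


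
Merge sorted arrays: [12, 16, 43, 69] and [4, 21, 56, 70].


Take 4 from B
Take 12 from A
Take 16 from A
Take 21 from B
Take 43 from A
Take 56 from B
Take 69 from A

Merged: [4, 12, 16, 21, 43, 56, 69, 70]


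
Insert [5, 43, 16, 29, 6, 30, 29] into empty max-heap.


Insert 5: [5]
Insert 43: [43, 5]
Insert 16: [43, 5, 16]
Insert 29: [43, 29, 16, 5]
Insert 6: [43, 29, 16, 5, 6]
Insert 30: [43, 29, 30, 5, 6, 16]
Insert 29: [43, 29, 30, 5, 6, 16, 29]

Final heap: [43, 29, 30, 5, 6, 16, 29]


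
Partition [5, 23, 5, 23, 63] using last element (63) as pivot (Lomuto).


Pivot: 63
  5 <= 63: advance i (no swap)
  23 <= 63: advance i (no swap)
  5 <= 63: advance i (no swap)
  23 <= 63: advance i (no swap)
Place pivot at 4: [5, 23, 5, 23, 63]

Partitioned: [5, 23, 5, 23, 63]


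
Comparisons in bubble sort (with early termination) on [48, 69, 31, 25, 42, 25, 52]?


Algorithm: bubble sort (with early termination)
Input: [48, 69, 31, 25, 42, 25, 52]
Sorted: [25, 25, 31, 42, 48, 52, 69]

20


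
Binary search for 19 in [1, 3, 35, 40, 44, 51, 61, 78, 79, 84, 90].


Step 1: lo=0, hi=10, mid=5, val=51
Step 2: lo=0, hi=4, mid=2, val=35
Step 3: lo=0, hi=1, mid=0, val=1
Step 4: lo=1, hi=1, mid=1, val=3

Not found


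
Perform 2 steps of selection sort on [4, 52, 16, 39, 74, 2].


Initial: [4, 52, 16, 39, 74, 2]
Step 1: min=2 at 5
  Swap: [2, 52, 16, 39, 74, 4]
Step 2: min=4 at 5
  Swap: [2, 4, 16, 39, 74, 52]

After 2 steps: [2, 4, 16, 39, 74, 52]


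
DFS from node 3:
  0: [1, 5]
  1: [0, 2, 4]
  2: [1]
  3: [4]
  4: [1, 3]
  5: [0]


Visit 3, push [4]
Visit 4, push [1]
Visit 1, push [2, 0]
Visit 0, push [5]
Visit 5, push []
Visit 2, push []

DFS order: [3, 4, 1, 0, 5, 2]


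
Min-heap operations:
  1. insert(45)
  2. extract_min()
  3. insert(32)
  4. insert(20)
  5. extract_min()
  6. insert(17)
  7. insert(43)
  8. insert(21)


insert(45) -> [45]
extract_min()->45, []
insert(32) -> [32]
insert(20) -> [20, 32]
extract_min()->20, [32]
insert(17) -> [17, 32]
insert(43) -> [17, 32, 43]
insert(21) -> [17, 21, 43, 32]

Final heap: [17, 21, 43, 32]


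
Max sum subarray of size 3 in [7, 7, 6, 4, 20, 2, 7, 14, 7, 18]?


[0:3]: 20
[1:4]: 17
[2:5]: 30
[3:6]: 26
[4:7]: 29
[5:8]: 23
[6:9]: 28
[7:10]: 39

Max: 39 at [7:10]


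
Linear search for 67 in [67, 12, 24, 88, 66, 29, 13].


i=0: 67==67 found!

Found at 0, 1 comps


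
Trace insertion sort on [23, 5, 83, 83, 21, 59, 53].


Initial: [23, 5, 83, 83, 21, 59, 53]
Insert 5: [5, 23, 83, 83, 21, 59, 53]
Insert 83: [5, 23, 83, 83, 21, 59, 53]
Insert 83: [5, 23, 83, 83, 21, 59, 53]
Insert 21: [5, 21, 23, 83, 83, 59, 53]
Insert 59: [5, 21, 23, 59, 83, 83, 53]
Insert 53: [5, 21, 23, 53, 59, 83, 83]

Sorted: [5, 21, 23, 53, 59, 83, 83]


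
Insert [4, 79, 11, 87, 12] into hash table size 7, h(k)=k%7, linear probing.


Insert 4: h=4 -> slot 4
Insert 79: h=2 -> slot 2
Insert 11: h=4, 1 probes -> slot 5
Insert 87: h=3 -> slot 3
Insert 12: h=5, 1 probes -> slot 6

Table: [None, None, 79, 87, 4, 11, 12]


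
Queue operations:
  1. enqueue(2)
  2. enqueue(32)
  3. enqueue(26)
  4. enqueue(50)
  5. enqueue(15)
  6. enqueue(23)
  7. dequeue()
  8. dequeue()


enqueue(2) -> [2]
enqueue(32) -> [2, 32]
enqueue(26) -> [2, 32, 26]
enqueue(50) -> [2, 32, 26, 50]
enqueue(15) -> [2, 32, 26, 50, 15]
enqueue(23) -> [2, 32, 26, 50, 15, 23]
dequeue()->2, [32, 26, 50, 15, 23]
dequeue()->32, [26, 50, 15, 23]

Final queue: [26, 50, 15, 23]


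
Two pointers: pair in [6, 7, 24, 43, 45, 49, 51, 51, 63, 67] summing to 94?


lo=0(6)+hi=9(67)=73
lo=1(7)+hi=9(67)=74
lo=2(24)+hi=9(67)=91
lo=3(43)+hi=9(67)=110
lo=3(43)+hi=8(63)=106
lo=3(43)+hi=7(51)=94

Yes: 43+51=94
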